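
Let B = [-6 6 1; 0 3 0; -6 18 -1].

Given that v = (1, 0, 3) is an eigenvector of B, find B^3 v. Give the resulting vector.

First find the eigenvalue: Bv = (-3, 0, -9) = -3·(1, 0, 3), so λ = -3.
Then B^3 v = λ^3·v = (-3)^3·(1, 0, 3) = -27·(1, 0, 3) = (-27, 0, -81).

(-27, 0, -81)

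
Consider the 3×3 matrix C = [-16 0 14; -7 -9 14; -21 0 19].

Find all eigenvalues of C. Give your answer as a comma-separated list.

The characteristic polynomial is p(t) = det(tI - C).
Expanding the 3×3 determinant: p(t) = t^3 + 6t^2 - 37t - 90.
Rational-root test: t = -9 gives p(-9) = 0.
Factor out (t + 9): p(t) = (t + 9)·(t^2 - 3t - 10).
The quadratic factors as (t + 2)·(t - 5).
Eigenvalues: -9, -2, 5.

-9, -2, 5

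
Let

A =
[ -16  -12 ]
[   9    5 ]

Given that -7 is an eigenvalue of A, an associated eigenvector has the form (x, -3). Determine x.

4

We need (A + 7I)v = 0.
A + 7I = [[-9, -12], [9, 12]].
Row 1: (-9)·x + (-12)·-3 = 0
Row 2: (9)·x + (12)·-3 = 0
Solving gives x = 4.
Check: A·(4, -3) = (-28, 21) = -7·(4, -3).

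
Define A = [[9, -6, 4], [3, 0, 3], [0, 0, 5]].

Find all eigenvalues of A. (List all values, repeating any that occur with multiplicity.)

Compute the characteristic polynomial p(s) = det(sI - A).
Cofactor expansion gives p(s) = s^3 - 14s^2 + 63s - 90.
Rational-root test: s = 5 gives p(5) = 0.
Dividing by (s - 5) leaves s^2 - 9s + 18.
The quadratic factors as (s - 3)·(s - 6).
Eigenvalues: 3, 5, 6.

3, 5, 6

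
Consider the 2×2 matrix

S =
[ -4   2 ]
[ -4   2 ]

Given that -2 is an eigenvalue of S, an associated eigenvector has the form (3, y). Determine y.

We need (S + 2I)v = 0.
S + 2I = [[-2, 2], [-4, 4]].
Row 1: (-2)·3 + (2)·y = 0
Row 2: (-4)·3 + (4)·y = 0
Solving gives y = 3.
Check: S·(3, 3) = (-6, -6) = -2·(3, 3).

3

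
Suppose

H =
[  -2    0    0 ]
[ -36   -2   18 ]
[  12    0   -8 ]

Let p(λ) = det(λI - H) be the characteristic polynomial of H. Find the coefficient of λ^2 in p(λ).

12

The coefficient of λ^2 of det(λI - H) is −trace(H).
trace(H) = (-2) + (-2) + (-8) = -12, so the coefficient is 12.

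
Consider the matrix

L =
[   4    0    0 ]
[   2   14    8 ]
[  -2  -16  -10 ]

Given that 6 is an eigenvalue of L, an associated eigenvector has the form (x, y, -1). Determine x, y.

0, 1

We need (L - 6I)v = 0.
L - 6I = [[-2, 0, 0], [2, 8, 8], [-2, -16, -16]].
Row 1: (-2)·x + (0)·y + (0)·-1 = 0
Row 2: (2)·x + (8)·y + (8)·-1 = 0
Row 3: (-2)·x + (-16)·y + (-16)·-1 = 0
Solving gives x = 0, y = 1.
Check: L·(0, 1, -1) = (0, 6, -6) = 6·(0, 1, -1).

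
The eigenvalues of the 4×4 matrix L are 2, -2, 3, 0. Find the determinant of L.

det(L) is the product of the eigenvalues: (2) · (-2) · (3) · (0) = 0.

0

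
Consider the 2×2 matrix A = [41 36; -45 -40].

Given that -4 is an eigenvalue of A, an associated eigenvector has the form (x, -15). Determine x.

We need (A + 4I)v = 0.
A + 4I = [[45, 36], [-45, -36]].
Row 1: (45)·x + (36)·-15 = 0
Row 2: (-45)·x + (-36)·-15 = 0
Solving gives x = 12.
Check: A·(12, -15) = (-48, 60) = -4·(12, -15).

12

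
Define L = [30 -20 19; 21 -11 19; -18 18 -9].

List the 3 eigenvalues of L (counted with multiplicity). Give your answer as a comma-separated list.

The characteristic polynomial is p(μ) = det(μI - L).
Cofactor expansion gives p(μ) = μ^3 - 10μ^2 - 81μ + 810.
Since p(-9) = 0, μ = -9 is a root.
Factor out (μ + 9): p(μ) = (μ + 9)·(μ^2 - 19μ + 90).
The quadratic factors as (μ - 9)·(μ - 10).
Eigenvalues: -9, 9, 10.

-9, 9, 10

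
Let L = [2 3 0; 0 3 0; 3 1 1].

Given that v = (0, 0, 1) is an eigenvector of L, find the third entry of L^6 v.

1

First find the eigenvalue: Lv = (0, 0, 1) = 1·(0, 0, 1), so λ = 1.
Then L^6 v = λ^6·v = 1^6·(0, 0, 1) = 1·(0, 0, 1) = (0, 0, 1).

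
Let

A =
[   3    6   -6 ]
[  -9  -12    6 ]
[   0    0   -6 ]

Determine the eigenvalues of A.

Set up det(lambda·I - A) = 0.
Expanding along the first row, p(lambda) = lambda^3 + 15·lambda^2 + 72·lambda + 108.
Since p(-3) = 0, lambda = -3 is a root.
Factor out (lambda + 3): p(lambda) = (lambda + 3)·(lambda^2 + 12·lambda + 36).
The quadratic factor is (lambda + 6)^2.
Eigenvalues: -6, -6, -3.

-6, -6, -3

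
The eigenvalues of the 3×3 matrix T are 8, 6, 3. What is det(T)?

144

det(T) is the product of the eigenvalues: (8) · (6) · (3) = 144.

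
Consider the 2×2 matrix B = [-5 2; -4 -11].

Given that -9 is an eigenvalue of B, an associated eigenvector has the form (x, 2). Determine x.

We need (B + 9I)v = 0.
B + 9I = [[4, 2], [-4, -2]].
Row 1: (4)·x + (2)·2 = 0
Row 2: (-4)·x + (-2)·2 = 0
Solving gives x = -1.
Check: B·(-1, 2) = (9, -18) = -9·(-1, 2).

-1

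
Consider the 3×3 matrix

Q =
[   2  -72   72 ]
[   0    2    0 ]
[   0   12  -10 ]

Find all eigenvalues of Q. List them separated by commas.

-10, 2, 2

Set up det(rI - Q) = 0.
Expanding along the first row, p(r) = r^3 + 6r^2 - 36r + 40.
Since p(2) = 0, r = 2 is a root.
Factor out (r - 2): p(r) = (r - 2)·(r^2 + 8r - 20).
The quadratic factors as (r + 10)·(r - 2).
Eigenvalues: -10, 2, 2.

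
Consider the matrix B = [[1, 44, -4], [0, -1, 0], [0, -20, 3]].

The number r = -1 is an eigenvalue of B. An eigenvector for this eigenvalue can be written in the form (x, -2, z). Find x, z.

24, -10

We need (B + 1I)v = 0.
B + 1I = [[2, 44, -4], [0, 0, 0], [0, -20, 4]].
Row 1: (2)·x + (44)·-2 + (-4)·z = 0
Row 2: (0)·x + (0)·-2 + (0)·z = 0
Row 3: (0)·x + (-20)·-2 + (4)·z = 0
Solving gives x = 24, z = -10.
Check: B·(24, -2, -10) = (-24, 2, 10) = -1·(24, -2, -10).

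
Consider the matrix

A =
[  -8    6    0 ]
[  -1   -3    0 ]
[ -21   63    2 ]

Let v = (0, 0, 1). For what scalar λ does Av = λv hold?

2

Compute Av: A·(0, 0, 1) = (0, 0, 2).
Since Av = λv, compare component 3: 2 = λ·1, so λ = 2.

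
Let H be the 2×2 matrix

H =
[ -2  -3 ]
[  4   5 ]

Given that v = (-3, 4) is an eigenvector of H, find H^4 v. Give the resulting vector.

(-48, 64)

First find the eigenvalue: Hv = (-6, 8) = 2·(-3, 4), so λ = 2.
Then H^4 v = λ^4·v = 2^4·(-3, 4) = 16·(-3, 4) = (-48, 64).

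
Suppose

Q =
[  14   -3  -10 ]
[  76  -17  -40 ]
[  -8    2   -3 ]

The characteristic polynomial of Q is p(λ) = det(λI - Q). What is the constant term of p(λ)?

p(λ) = λ^3 + 6λ^2 - λ - 30.
The constant term is -30.

-30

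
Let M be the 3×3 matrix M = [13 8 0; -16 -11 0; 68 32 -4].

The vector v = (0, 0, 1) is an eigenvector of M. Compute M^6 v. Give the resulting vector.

(0, 0, 4096)

First find the eigenvalue: Mv = (0, 0, -4) = -4·(0, 0, 1), so λ = -4.
Then M^6 v = λ^6·v = (-4)^6·(0, 0, 1) = 4096·(0, 0, 1) = (0, 0, 4096).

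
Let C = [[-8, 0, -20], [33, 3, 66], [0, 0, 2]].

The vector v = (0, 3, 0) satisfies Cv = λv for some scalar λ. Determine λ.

3

Compute Cv: C·(0, 3, 0) = (0, 9, 0).
Since Cv = λv, compare component 2: 9 = λ·3, so λ = 3.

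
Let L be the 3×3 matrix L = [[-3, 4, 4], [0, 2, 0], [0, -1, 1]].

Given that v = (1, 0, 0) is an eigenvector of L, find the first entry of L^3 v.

First find the eigenvalue: Lv = (-3, 0, 0) = -3·(1, 0, 0), so λ = -3.
Then L^3 v = λ^3·v = (-3)^3·(1, 0, 0) = -27·(1, 0, 0) = (-27, 0, 0).

-27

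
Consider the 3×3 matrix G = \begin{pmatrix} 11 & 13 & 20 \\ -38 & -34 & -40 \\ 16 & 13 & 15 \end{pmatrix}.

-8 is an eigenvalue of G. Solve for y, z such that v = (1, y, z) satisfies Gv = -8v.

-3, 1

We need (G + 8I)v = 0.
G + 8I = [[19, 13, 20], [-38, -26, -40], [16, 13, 23]].
Row 1: (19)·1 + (13)·y + (20)·z = 0
Row 2: (-38)·1 + (-26)·y + (-40)·z = 0
Row 3: (16)·1 + (13)·y + (23)·z = 0
Solving gives y = -3, z = 1.
Check: G·(1, -3, 1) = (-8, 24, -8) = -8·(1, -3, 1).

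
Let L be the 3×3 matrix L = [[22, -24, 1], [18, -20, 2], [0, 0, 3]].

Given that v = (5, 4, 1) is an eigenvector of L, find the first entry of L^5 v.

First find the eigenvalue: Lv = (15, 12, 3) = 3·(5, 4, 1), so λ = 3.
Then L^5 v = λ^5·v = 3^5·(5, 4, 1) = 243·(5, 4, 1) = (1215, 972, 243).

1215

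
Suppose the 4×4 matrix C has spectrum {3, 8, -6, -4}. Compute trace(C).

1

trace(C) is the sum of the eigenvalues: (3) + (8) + (-6) + (-4) = 1.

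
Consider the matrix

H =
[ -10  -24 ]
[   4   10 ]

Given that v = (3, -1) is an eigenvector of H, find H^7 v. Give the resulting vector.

First find the eigenvalue: Hv = (-6, 2) = -2·(3, -1), so λ = -2.
Then H^7 v = λ^7·v = (-2)^7·(3, -1) = -128·(3, -1) = (-384, 128).

(-384, 128)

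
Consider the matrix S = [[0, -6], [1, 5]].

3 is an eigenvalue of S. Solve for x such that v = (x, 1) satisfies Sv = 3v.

We need (S - 3I)v = 0.
S - 3I = [[-3, -6], [1, 2]].
Row 1: (-3)·x + (-6)·1 = 0
Row 2: (1)·x + (2)·1 = 0
Solving gives x = -2.
Check: S·(-2, 1) = (-6, 3) = 3·(-2, 1).

-2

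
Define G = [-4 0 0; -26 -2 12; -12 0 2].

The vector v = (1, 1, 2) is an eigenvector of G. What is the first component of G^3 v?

-64

First find the eigenvalue: Gv = (-4, -4, -8) = -4·(1, 1, 2), so λ = -4.
Then G^3 v = λ^3·v = (-4)^3·(1, 1, 2) = -64·(1, 1, 2) = (-64, -64, -128).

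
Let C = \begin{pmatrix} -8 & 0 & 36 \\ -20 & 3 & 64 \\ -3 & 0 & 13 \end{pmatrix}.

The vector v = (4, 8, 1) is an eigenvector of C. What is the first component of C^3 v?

4

First find the eigenvalue: Cv = (4, 8, 1) = 1·(4, 8, 1), so λ = 1.
Then C^3 v = λ^3·v = 1^3·(4, 8, 1) = 1·(4, 8, 1) = (4, 8, 1).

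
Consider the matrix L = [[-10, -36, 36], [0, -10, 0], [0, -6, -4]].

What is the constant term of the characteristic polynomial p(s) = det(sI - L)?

p(0) = det(0·I − L) = det(−L) = (−1)^3·det(L).
det(L) = -400, so p(0) = 400.

400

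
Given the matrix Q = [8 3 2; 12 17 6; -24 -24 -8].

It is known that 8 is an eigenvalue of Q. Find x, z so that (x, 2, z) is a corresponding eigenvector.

We need (Q - 8I)v = 0.
Q - 8I = [[0, 3, 2], [12, 9, 6], [-24, -24, -16]].
Row 1: (0)·x + (3)·2 + (2)·z = 0
Row 2: (12)·x + (9)·2 + (6)·z = 0
Row 3: (-24)·x + (-24)·2 + (-16)·z = 0
Solving gives x = 0, z = -3.
Check: Q·(0, 2, -3) = (0, 16, -24) = 8·(0, 2, -3).

0, -3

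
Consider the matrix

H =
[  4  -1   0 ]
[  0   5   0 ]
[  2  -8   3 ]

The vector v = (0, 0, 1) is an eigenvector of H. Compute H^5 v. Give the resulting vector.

(0, 0, 243)

First find the eigenvalue: Hv = (0, 0, 3) = 3·(0, 0, 1), so λ = 3.
Then H^5 v = λ^5·v = 3^5·(0, 0, 1) = 243·(0, 0, 1) = (0, 0, 243).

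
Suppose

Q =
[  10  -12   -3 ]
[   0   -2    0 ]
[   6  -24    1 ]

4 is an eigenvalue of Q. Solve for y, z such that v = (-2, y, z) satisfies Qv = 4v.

We need (Q - 4I)v = 0.
Q - 4I = [[6, -12, -3], [0, -6, 0], [6, -24, -3]].
Row 1: (6)·-2 + (-12)·y + (-3)·z = 0
Row 2: (0)·-2 + (-6)·y + (0)·z = 0
Row 3: (6)·-2 + (-24)·y + (-3)·z = 0
Solving gives y = 0, z = -4.
Check: Q·(-2, 0, -4) = (-8, 0, -16) = 4·(-2, 0, -4).

0, -4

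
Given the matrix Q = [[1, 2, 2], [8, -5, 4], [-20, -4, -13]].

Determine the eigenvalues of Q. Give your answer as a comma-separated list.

-9, -5, -3

Set up det(lambda·I - Q) = 0.
Expanding along the first row, p(lambda) = lambda^3 + 17·lambda^2 + 87·lambda + 135.
Since p(-3) = 0, lambda = -3 is a root.
Factor out (lambda + 3): p(lambda) = (lambda + 3)·(lambda^2 + 14·lambda + 45).
The quadratic factors as (lambda + 9)·(lambda + 5).
Eigenvalues: -9, -5, -3.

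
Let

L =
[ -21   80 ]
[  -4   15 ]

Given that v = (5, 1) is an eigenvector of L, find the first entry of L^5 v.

-15625

First find the eigenvalue: Lv = (-25, -5) = -5·(5, 1), so λ = -5.
Then L^5 v = λ^5·v = (-5)^5·(5, 1) = -3125·(5, 1) = (-15625, -3125).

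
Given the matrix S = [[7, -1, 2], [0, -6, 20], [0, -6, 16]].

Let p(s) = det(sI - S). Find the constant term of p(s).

p(s) = s^3 - 17s^2 + 94s - 168.
The constant term is -168.

-168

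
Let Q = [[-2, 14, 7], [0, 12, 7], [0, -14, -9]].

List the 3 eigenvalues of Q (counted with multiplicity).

The characteristic polynomial is p(λ) = det(λI - Q).
Expanding along the first row, p(λ) = λ^3 - λ^2 - 16λ - 20.
Since p(-2) = 0, λ = -2 is a root.
Factor out (λ + 2): p(λ) = (λ + 2)·(λ^2 - 3λ - 10).
The quadratic factors as (λ + 2)·(λ - 5).
Eigenvalues: -2, -2, 5.

-2, -2, 5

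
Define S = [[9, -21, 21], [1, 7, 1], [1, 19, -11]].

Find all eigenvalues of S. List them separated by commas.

Set up det(tI - S) = 0.
Expanding along the first row, p(t) = t^3 - 5t^2 - 132t + 864.
Try t = 9: p(9) = 0, so 9 is a root.
Factor out (t - 9): p(t) = (t - 9)·(t^2 + 4t - 96).
The quadratic factors as (t + 12)·(t - 8).
Eigenvalues: -12, 8, 9.

-12, 8, 9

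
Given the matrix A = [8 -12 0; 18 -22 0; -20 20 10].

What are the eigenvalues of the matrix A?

Set up det(λI - A) = 0.
Expanding along the first row, p(λ) = λ^3 + 4λ^2 - 100λ - 400.
Since p(-10) = 0, λ = -10 is a root.
Factor out (λ + 10): p(λ) = (λ + 10)·(λ^2 - 6λ - 40).
The quadratic factors as (λ + 4)·(λ - 10).
Eigenvalues: -10, -4, 10.

-10, -4, 10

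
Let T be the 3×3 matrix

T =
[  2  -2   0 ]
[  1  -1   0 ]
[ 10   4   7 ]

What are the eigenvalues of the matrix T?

The characteristic polynomial is p(μ) = det(μI - T).
Expanding along the first row, p(μ) = μ^3 - 8μ^2 + 7μ.
Try μ = 7: p(7) = 0, so 7 is a root.
Factor out (μ - 7): p(μ) = (μ - 7)·(μ^2 - μ).
The quadratic factors as μ·(μ - 1).
Eigenvalues: 0, 1, 7.

0, 1, 7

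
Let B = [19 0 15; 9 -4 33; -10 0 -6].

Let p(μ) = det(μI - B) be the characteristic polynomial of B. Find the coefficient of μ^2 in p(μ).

-9

The coefficient of μ^2 of det(μI - B) is −trace(B).
trace(B) = (19) + (-4) + (-6) = 9, so the coefficient is -9.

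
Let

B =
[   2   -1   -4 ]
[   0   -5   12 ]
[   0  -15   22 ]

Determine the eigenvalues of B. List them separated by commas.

2, 7, 10

The characteristic polynomial is p(μ) = det(μI - B).
Expanding along the first row, p(μ) = μ^3 - 19μ^2 + 104μ - 140.
Rational-root test: μ = 2 gives p(2) = 0.
Dividing by (μ - 2) leaves μ^2 - 17μ + 70.
The quadratic factors as (μ - 7)·(μ - 10).
Eigenvalues: 2, 7, 10.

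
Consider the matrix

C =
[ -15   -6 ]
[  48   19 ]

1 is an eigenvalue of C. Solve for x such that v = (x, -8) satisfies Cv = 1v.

3

We need (C - 1I)v = 0.
C - 1I = [[-16, -6], [48, 18]].
Row 1: (-16)·x + (-6)·-8 = 0
Row 2: (48)·x + (18)·-8 = 0
Solving gives x = 3.
Check: C·(3, -8) = (3, -8) = 1·(3, -8).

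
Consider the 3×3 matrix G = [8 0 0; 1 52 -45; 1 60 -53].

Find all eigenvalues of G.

-8, 7, 8

Set up det(μI - G) = 0.
Cofactor expansion gives p(μ) = μ^3 - 7μ^2 - 64μ + 448.
Rational-root test: μ = -8 gives p(-8) = 0.
Dividing by (μ + 8) leaves μ^2 - 15μ + 56.
The quadratic factors as (μ - 7)·(μ - 8).
Eigenvalues: -8, 7, 8.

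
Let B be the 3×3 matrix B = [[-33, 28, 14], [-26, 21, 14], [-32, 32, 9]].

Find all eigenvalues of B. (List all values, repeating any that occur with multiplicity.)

-7, -5, 9

Set up det(λI - B) = 0.
Expanding along the first row, p(λ) = λ^3 + 3λ^2 - 73λ - 315.
Since p(-7) = 0, λ = -7 is a root.
Factor out (λ + 7): p(λ) = (λ + 7)·(λ^2 - 4λ - 45).
The quadratic factors as (λ + 5)·(λ - 9).
Eigenvalues: -7, -5, 9.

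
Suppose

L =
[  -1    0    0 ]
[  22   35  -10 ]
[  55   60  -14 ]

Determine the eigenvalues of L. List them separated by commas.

-1, 10, 11

The characteristic polynomial is p(λ) = det(λI - L).
Expanding along the first row, p(λ) = λ^3 - 20λ^2 + 89λ + 110.
Try λ = -1: p(-1) = 0, so -1 is a root.
Dividing by (λ + 1) leaves λ^2 - 21λ + 110.
The quadratic factors as (λ - 10)·(λ - 11).
Eigenvalues: -1, 10, 11.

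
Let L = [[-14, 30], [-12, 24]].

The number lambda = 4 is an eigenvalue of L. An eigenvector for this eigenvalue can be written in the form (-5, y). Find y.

-3

We need (L - 4I)v = 0.
L - 4I = [[-18, 30], [-12, 20]].
Row 1: (-18)·-5 + (30)·y = 0
Row 2: (-12)·-5 + (20)·y = 0
Solving gives y = -3.
Check: L·(-5, -3) = (-20, -12) = 4·(-5, -3).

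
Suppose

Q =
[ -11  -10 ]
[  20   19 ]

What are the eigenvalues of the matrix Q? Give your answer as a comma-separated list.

-1, 9

det(Q - rI) = (-11 - r)(19 - r) - (-10)·(20) = r^2 - 8r - 9.
This factors as (r + 1)·(r - 9) = 0.
Eigenvalues: -1, 9.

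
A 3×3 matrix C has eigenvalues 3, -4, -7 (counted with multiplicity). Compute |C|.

det(C) is the product of the eigenvalues: (3) · (-4) · (-7) = 84.

84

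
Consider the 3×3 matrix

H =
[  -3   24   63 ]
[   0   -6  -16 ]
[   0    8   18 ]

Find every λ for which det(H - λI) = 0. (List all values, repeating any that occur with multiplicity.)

-3, 2, 10

Set up det(sI - H) = 0.
Expanding along the first row, p(s) = s^3 - 9s^2 - 16s + 60.
Since p(2) = 0, s = 2 is a root.
Factor out (s - 2): p(s) = (s - 2)·(s^2 - 7s - 30).
The quadratic factors as (s + 3)·(s - 10).
Eigenvalues: -3, 2, 10.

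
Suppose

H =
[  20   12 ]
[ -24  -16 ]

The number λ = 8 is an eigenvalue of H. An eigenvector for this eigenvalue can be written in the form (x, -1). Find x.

We need (H - 8I)v = 0.
H - 8I = [[12, 12], [-24, -24]].
Row 1: (12)·x + (12)·-1 = 0
Row 2: (-24)·x + (-24)·-1 = 0
Solving gives x = 1.
Check: H·(1, -1) = (8, -8) = 8·(1, -1).

1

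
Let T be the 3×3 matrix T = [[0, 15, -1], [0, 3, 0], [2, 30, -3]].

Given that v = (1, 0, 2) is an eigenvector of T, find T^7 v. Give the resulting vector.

First find the eigenvalue: Tv = (-2, 0, -4) = -2·(1, 0, 2), so λ = -2.
Then T^7 v = λ^7·v = (-2)^7·(1, 0, 2) = -128·(1, 0, 2) = (-128, 0, -256).

(-128, 0, -256)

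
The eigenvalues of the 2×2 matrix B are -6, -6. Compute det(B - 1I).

49

If B has eigenvalues -6, -6, then B - 1I has eigenvalues -7, -7.
det(B - 1I) = (-7) · (-7) = 49.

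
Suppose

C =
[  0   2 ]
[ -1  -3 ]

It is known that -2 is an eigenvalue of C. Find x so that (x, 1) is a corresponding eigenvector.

-1

We need (C + 2I)v = 0.
C + 2I = [[2, 2], [-1, -1]].
Row 1: (2)·x + (2)·1 = 0
Row 2: (-1)·x + (-1)·1 = 0
Solving gives x = -1.
Check: C·(-1, 1) = (2, -2) = -2·(-1, 1).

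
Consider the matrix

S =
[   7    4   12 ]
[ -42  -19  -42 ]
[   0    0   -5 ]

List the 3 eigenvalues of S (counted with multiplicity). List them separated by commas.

Compute the characteristic polynomial p(μ) = det(μI - S).
Cofactor expansion gives p(μ) = μ^3 + 17μ^2 + 95μ + 175.
Try μ = -5: p(-5) = 0, so -5 is a root.
Dividing by (μ + 5) leaves μ^2 + 12μ + 35.
The quadratic factors as (μ + 7)·(μ + 5).
Eigenvalues: -7, -5, -5.

-7, -5, -5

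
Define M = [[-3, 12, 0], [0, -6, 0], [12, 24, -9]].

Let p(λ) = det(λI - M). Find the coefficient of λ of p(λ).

99

p(λ) = λ^3 + 18λ^2 + 99λ + 162.
The coefficient of λ is 99.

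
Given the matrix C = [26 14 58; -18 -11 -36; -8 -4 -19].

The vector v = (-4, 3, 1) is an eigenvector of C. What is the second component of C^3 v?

3

First find the eigenvalue: Cv = (-4, 3, 1) = 1·(-4, 3, 1), so λ = 1.
Then C^3 v = λ^3·v = 1^3·(-4, 3, 1) = 1·(-4, 3, 1) = (-4, 3, 1).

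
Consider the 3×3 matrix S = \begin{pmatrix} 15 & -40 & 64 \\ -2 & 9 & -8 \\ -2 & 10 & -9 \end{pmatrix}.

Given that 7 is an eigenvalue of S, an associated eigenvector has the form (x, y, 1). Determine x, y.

We need (S - 7I)v = 0.
S - 7I = [[8, -40, 64], [-2, 2, -8], [-2, 10, -16]].
Row 1: (8)·x + (-40)·y + (64)·1 = 0
Row 2: (-2)·x + (2)·y + (-8)·1 = 0
Row 3: (-2)·x + (10)·y + (-16)·1 = 0
Solving gives x = -3, y = 1.
Check: S·(-3, 1, 1) = (-21, 7, 7) = 7·(-3, 1, 1).

-3, 1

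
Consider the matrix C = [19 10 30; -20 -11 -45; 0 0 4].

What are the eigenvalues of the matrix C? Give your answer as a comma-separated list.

-1, 4, 9

The characteristic polynomial is p(lambda) = det(lambda·I - C).
Cofactor expansion gives p(lambda) = lambda^3 - 12·lambda^2 + 23·lambda + 36.
Rational-root test: lambda = -1 gives p(-1) = 0.
Factor out (lambda + 1): p(lambda) = (lambda + 1)·(lambda^2 - 13·lambda + 36).
The quadratic factors as (lambda - 4)·(lambda - 9).
Eigenvalues: -1, 4, 9.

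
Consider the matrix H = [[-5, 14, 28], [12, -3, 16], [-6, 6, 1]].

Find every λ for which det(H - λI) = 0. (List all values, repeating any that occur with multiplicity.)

The characteristic polynomial is p(r) = det(rI - H).
Expanding along the first row, p(r) = r^3 + 7r^2 - 89r - 495.
Since p(-5) = 0, r = -5 is a root.
Factor out (r + 5): p(r) = (r + 5)·(r^2 + 2r - 99).
The quadratic factors as (r + 11)·(r - 9).
Eigenvalues: -11, -5, 9.

-11, -5, 9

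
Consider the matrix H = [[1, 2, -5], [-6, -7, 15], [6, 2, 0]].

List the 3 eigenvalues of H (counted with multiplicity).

-5, -1, 0

Compute the characteristic polynomial p(λ) = det(λI - H).
Expanding along the first row, p(λ) = λ^3 + 6λ^2 + 5λ.
Rational-root test: λ = -1 gives p(-1) = 0.
Factor out (λ + 1): p(λ) = (λ + 1)·(λ^2 + 5λ).
The quadratic factors as (λ + 5)·λ.
Eigenvalues: -5, -1, 0.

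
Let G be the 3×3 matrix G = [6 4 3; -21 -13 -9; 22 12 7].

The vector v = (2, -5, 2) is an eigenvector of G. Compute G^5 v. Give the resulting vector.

(-2, 5, -2)

First find the eigenvalue: Gv = (-2, 5, -2) = -1·(2, -5, 2), so λ = -1.
Then G^5 v = λ^5·v = (-1)^5·(2, -5, 2) = -1·(2, -5, 2) = (-2, 5, -2).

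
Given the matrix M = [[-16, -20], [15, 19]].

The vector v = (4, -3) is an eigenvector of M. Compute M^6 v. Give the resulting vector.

(4, -3)

First find the eigenvalue: Mv = (-4, 3) = -1·(4, -3), so λ = -1.
Then M^6 v = λ^6·v = (-1)^6·(4, -3) = 1·(4, -3) = (4, -3).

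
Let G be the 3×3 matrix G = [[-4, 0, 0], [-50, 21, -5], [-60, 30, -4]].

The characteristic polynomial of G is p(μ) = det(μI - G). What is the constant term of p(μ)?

p(μ) = μ^3 - 13μ^2 - 2μ + 264.
The constant term is 264.

264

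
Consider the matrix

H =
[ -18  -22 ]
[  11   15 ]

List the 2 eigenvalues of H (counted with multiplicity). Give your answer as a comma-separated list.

-7, 4

det(H - lambda·I) = (-18 - lambda)(15 - lambda) - (-22)·(11) = lambda^2 + 3·lambda - 28.
This factors as (lambda + 7)·(lambda - 4) = 0.
Eigenvalues: -7, 4.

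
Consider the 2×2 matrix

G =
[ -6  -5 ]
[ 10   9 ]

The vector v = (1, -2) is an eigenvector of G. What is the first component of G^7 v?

First find the eigenvalue: Gv = (4, -8) = 4·(1, -2), so λ = 4.
Then G^7 v = λ^7·v = 4^7·(1, -2) = 16384·(1, -2) = (16384, -32768).

16384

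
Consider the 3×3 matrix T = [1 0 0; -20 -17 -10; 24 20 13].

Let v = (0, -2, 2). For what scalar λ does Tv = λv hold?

Compute Tv: T·(0, -2, 2) = (0, 14, -14).
Since Tv = λv, compare component 2: 14 = λ·-2, so λ = -7.

-7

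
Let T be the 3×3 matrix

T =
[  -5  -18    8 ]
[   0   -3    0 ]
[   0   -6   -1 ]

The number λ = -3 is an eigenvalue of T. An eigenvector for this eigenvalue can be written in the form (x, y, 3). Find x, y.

3, 1

We need (T + 3I)v = 0.
T + 3I = [[-2, -18, 8], [0, 0, 0], [0, -6, 2]].
Row 1: (-2)·x + (-18)·y + (8)·3 = 0
Row 2: (0)·x + (0)·y + (0)·3 = 0
Row 3: (0)·x + (-6)·y + (2)·3 = 0
Solving gives x = 3, y = 1.
Check: T·(3, 1, 3) = (-9, -3, -9) = -3·(3, 1, 3).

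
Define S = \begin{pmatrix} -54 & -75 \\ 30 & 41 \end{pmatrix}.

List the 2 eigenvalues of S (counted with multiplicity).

-9, -4

det(S - tI) = (-54 - t)(41 - t) - (-75)·(30) = t^2 + 13t + 36.
This factors as (t + 9)·(t + 4) = 0.
Eigenvalues: -9, -4.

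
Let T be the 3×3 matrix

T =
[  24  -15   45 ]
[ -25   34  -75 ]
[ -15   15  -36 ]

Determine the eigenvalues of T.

Set up det(λI - T) = 0.
Expanding the 3×3 determinant: p(λ) = λ^3 - 22λ^2 + 153λ - 324.
Rational-root test: λ = 4 gives p(4) = 0.
Dividing by (λ - 4) leaves λ^2 - 18λ + 81.
The quadratic factor is (λ - 9)^2.
Eigenvalues: 4, 9, 9.

4, 9, 9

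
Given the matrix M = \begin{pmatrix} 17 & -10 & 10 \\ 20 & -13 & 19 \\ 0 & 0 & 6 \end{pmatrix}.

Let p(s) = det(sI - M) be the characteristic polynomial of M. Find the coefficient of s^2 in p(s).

The coefficient of s^2 of det(sI - M) is −trace(M).
trace(M) = (17) + (-13) + (6) = 10, so the coefficient is -10.

-10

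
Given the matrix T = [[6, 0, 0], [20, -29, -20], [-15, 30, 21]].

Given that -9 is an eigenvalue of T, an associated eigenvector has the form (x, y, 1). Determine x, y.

We need (T + 9I)v = 0.
T + 9I = [[15, 0, 0], [20, -20, -20], [-15, 30, 30]].
Row 1: (15)·x + (0)·y + (0)·1 = 0
Row 2: (20)·x + (-20)·y + (-20)·1 = 0
Row 3: (-15)·x + (30)·y + (30)·1 = 0
Solving gives x = 0, y = -1.
Check: T·(0, -1, 1) = (0, 9, -9) = -9·(0, -1, 1).

0, -1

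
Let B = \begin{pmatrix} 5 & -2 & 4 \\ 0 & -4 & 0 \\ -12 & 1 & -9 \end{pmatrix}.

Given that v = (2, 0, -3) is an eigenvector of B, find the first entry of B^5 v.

-2

First find the eigenvalue: Bv = (-2, 0, 3) = -1·(2, 0, -3), so λ = -1.
Then B^5 v = λ^5·v = (-1)^5·(2, 0, -3) = -1·(2, 0, -3) = (-2, 0, 3).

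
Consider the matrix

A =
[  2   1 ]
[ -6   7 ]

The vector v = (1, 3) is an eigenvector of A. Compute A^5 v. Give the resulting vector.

First find the eigenvalue: Av = (5, 15) = 5·(1, 3), so λ = 5.
Then A^5 v = λ^5·v = 5^5·(1, 3) = 3125·(1, 3) = (3125, 9375).

(3125, 9375)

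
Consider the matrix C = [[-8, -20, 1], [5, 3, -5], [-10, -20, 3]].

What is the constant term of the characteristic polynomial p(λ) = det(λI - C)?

42

p(0) = det(0·I − C) = det(−C) = (−1)^3·det(C).
det(C) = -42, so p(0) = 42.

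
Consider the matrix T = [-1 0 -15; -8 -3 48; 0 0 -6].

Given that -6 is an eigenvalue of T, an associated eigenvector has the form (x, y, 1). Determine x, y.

3, -8

We need (T + 6I)v = 0.
T + 6I = [[5, 0, -15], [-8, 3, 48], [0, 0, 0]].
Row 1: (5)·x + (0)·y + (-15)·1 = 0
Row 2: (-8)·x + (3)·y + (48)·1 = 0
Row 3: (0)·x + (0)·y + (0)·1 = 0
Solving gives x = 3, y = -8.
Check: T·(3, -8, 1) = (-18, 48, -6) = -6·(3, -8, 1).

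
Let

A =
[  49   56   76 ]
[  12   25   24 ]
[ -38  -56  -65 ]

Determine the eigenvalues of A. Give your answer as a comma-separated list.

Set up det(λI - A) = 0.
Expanding the 3×3 determinant: p(λ) = λ^3 - 9λ^2 - 25λ + 33.
Since p(1) = 0, λ = 1 is a root.
Dividing by (λ - 1) leaves λ^2 - 8λ - 33.
The quadratic factors as (λ + 3)·(λ - 11).
Eigenvalues: -3, 1, 11.

-3, 1, 11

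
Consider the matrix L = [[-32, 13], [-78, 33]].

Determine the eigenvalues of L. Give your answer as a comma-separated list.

det(L - rI) = (-32 - r)(33 - r) - (13)·(-78) = r^2 - r - 42.
This factors as (r + 6)·(r - 7) = 0.
Eigenvalues: -6, 7.

-6, 7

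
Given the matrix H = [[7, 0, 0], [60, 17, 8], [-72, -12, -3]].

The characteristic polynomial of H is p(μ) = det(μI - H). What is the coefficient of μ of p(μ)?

p(μ) = μ^3 - 21μ^2 + 143μ - 315.
The coefficient of μ is 143.

143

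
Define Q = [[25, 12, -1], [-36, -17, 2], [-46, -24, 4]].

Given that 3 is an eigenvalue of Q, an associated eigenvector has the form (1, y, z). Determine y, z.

We need (Q - 3I)v = 0.
Q - 3I = [[22, 12, -1], [-36, -20, 2], [-46, -24, 1]].
Row 1: (22)·1 + (12)·y + (-1)·z = 0
Row 2: (-36)·1 + (-20)·y + (2)·z = 0
Row 3: (-46)·1 + (-24)·y + (1)·z = 0
Solving gives y = -2, z = -2.
Check: Q·(1, -2, -2) = (3, -6, -6) = 3·(1, -2, -2).

-2, -2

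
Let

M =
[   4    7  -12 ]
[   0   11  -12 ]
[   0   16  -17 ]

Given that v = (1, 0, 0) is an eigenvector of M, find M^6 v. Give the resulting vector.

First find the eigenvalue: Mv = (4, 0, 0) = 4·(1, 0, 0), so λ = 4.
Then M^6 v = λ^6·v = 4^6·(1, 0, 0) = 4096·(1, 0, 0) = (4096, 0, 0).

(4096, 0, 0)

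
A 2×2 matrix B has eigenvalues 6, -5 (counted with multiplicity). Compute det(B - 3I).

If B has eigenvalues 6, -5, then B - 3I has eigenvalues 3, -8.
det(B - 3I) = (3) · (-8) = -24.

-24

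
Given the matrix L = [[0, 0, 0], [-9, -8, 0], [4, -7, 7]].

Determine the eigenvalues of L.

L is lower triangular, so its eigenvalues are the diagonal entries.
Diagonal: 0, -8, 7.

-8, 0, 7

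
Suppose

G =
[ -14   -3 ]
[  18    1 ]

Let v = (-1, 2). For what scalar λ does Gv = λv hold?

-8

Compute Gv: G·(-1, 2) = (8, -16).
Since Gv = λv, compare component 1: 8 = λ·-1, so λ = -8.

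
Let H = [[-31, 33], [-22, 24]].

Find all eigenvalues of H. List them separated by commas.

-9, 2

det(H - λI) = (-31 - λ)(24 - λ) - (33)·(-22) = λ^2 + 7λ - 18.
This factors as (λ + 9)·(λ - 2) = 0.
Eigenvalues: -9, 2.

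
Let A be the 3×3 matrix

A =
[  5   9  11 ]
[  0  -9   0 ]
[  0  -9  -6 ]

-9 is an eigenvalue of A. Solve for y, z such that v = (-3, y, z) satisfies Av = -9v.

1, 3

We need (A + 9I)v = 0.
A + 9I = [[14, 9, 11], [0, 0, 0], [0, -9, 3]].
Row 1: (14)·-3 + (9)·y + (11)·z = 0
Row 2: (0)·-3 + (0)·y + (0)·z = 0
Row 3: (0)·-3 + (-9)·y + (3)·z = 0
Solving gives y = 1, z = 3.
Check: A·(-3, 1, 3) = (27, -9, -27) = -9·(-3, 1, 3).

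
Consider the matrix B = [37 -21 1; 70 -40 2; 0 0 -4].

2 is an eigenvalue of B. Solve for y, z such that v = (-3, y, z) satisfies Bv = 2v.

-5, 0

We need (B - 2I)v = 0.
B - 2I = [[35, -21, 1], [70, -42, 2], [0, 0, -6]].
Row 1: (35)·-3 + (-21)·y + (1)·z = 0
Row 2: (70)·-3 + (-42)·y + (2)·z = 0
Row 3: (0)·-3 + (0)·y + (-6)·z = 0
Solving gives y = -5, z = 0.
Check: B·(-3, -5, 0) = (-6, -10, 0) = 2·(-3, -5, 0).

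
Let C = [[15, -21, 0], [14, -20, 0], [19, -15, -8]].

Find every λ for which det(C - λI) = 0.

Compute the characteristic polynomial p(lambda) = det(lambda·I - C).
Cofactor expansion gives p(lambda) = lambda^3 + 13·lambda^2 + 34·lambda - 48.
Try lambda = 1: p(1) = 0, so 1 is a root.
Dividing by (lambda - 1) leaves lambda^2 + 14·lambda + 48.
The quadratic factors as (lambda + 8)·(lambda + 6).
Eigenvalues: -8, -6, 1.

-8, -6, 1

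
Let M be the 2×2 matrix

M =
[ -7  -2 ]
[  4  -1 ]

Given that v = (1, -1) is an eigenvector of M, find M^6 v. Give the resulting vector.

First find the eigenvalue: Mv = (-5, 5) = -5·(1, -1), so λ = -5.
Then M^6 v = λ^6·v = (-5)^6·(1, -1) = 15625·(1, -1) = (15625, -15625).

(15625, -15625)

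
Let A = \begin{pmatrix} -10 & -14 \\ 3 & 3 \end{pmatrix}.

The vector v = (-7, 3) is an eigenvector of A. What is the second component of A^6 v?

First find the eigenvalue: Av = (28, -12) = -4·(-7, 3), so λ = -4.
Then A^6 v = λ^6·v = (-4)^6·(-7, 3) = 4096·(-7, 3) = (-28672, 12288).

12288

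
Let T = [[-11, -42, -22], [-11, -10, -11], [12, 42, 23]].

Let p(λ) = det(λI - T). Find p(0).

110

p(0) = det(0·I − T) = det(−T) = (−1)^3·det(T).
det(T) = -110, so p(0) = 110.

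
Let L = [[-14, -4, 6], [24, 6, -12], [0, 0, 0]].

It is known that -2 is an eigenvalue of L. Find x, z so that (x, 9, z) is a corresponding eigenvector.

We need (L + 2I)v = 0.
L + 2I = [[-12, -4, 6], [24, 8, -12], [0, 0, 2]].
Row 1: (-12)·x + (-4)·9 + (6)·z = 0
Row 2: (24)·x + (8)·9 + (-12)·z = 0
Row 3: (0)·x + (0)·9 + (2)·z = 0
Solving gives x = -3, z = 0.
Check: L·(-3, 9, 0) = (6, -18, 0) = -2·(-3, 9, 0).

-3, 0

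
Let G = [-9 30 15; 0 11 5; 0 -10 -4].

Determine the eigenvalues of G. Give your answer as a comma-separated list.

Compute the characteristic polynomial p(λ) = det(λI - G).
Expanding the 3×3 determinant: p(λ) = λ^3 + 2λ^2 - 57λ + 54.
Try λ = 1: p(1) = 0, so 1 is a root.
Dividing by (λ - 1) leaves λ^2 + 3λ - 54.
The quadratic factors as (λ + 9)·(λ - 6).
Eigenvalues: -9, 1, 6.

-9, 1, 6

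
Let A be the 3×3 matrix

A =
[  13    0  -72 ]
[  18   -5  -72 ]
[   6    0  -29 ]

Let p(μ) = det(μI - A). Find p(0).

p(0) = det(0·I − A) = det(−A) = (−1)^3·det(A).
det(A) = -275, so p(0) = 275.

275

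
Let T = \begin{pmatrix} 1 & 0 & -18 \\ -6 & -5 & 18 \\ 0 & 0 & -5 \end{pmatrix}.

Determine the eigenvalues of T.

-5, -5, 1

The characteristic polynomial is p(r) = det(rI - T).
Expanding along the first row, p(r) = r^3 + 9r^2 + 15r - 25.
Since p(-5) = 0, r = -5 is a root.
Factor out (r + 5): p(r) = (r + 5)·(r^2 + 4r - 5).
The quadratic factors as (r + 5)·(r - 1).
Eigenvalues: -5, -5, 1.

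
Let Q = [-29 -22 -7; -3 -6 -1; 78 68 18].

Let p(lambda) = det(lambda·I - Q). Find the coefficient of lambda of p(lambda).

92

p(lambda) = lambda^3 + 17·lambda^2 + 92·lambda + 160.
The coefficient of lambda is 92.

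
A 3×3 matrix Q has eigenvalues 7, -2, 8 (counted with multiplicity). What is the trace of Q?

13

trace(Q) is the sum of the eigenvalues: (7) + (-2) + (8) = 13.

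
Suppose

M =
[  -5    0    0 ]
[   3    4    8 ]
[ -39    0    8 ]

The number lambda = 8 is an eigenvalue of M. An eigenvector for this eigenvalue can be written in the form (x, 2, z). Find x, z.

We need (M - 8I)v = 0.
M - 8I = [[-13, 0, 0], [3, -4, 8], [-39, 0, 0]].
Row 1: (-13)·x + (0)·2 + (0)·z = 0
Row 2: (3)·x + (-4)·2 + (8)·z = 0
Row 3: (-39)·x + (0)·2 + (0)·z = 0
Solving gives x = 0, z = 1.
Check: M·(0, 2, 1) = (0, 16, 8) = 8·(0, 2, 1).

0, 1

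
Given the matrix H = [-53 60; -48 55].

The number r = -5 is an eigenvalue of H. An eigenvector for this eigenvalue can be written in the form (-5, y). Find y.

We need (H + 5I)v = 0.
H + 5I = [[-48, 60], [-48, 60]].
Row 1: (-48)·-5 + (60)·y = 0
Row 2: (-48)·-5 + (60)·y = 0
Solving gives y = -4.
Check: H·(-5, -4) = (25, 20) = -5·(-5, -4).

-4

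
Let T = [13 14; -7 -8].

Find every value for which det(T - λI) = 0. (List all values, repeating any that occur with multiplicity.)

-1, 6

det(T - μI) = (13 - μ)(-8 - μ) - (14)·(-7) = μ^2 - 5μ - 6.
This factors as (μ + 1)·(μ - 6) = 0.
Eigenvalues: -1, 6.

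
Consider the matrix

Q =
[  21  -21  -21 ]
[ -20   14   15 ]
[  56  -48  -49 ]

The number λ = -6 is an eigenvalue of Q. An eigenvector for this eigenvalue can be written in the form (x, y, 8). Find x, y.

We need (Q + 6I)v = 0.
Q + 6I = [[27, -21, -21], [-20, 20, 15], [56, -48, -43]].
Row 1: (27)·x + (-21)·y + (-21)·8 = 0
Row 2: (-20)·x + (20)·y + (15)·8 = 0
Row 3: (56)·x + (-48)·y + (-43)·8 = 0
Solving gives x = 7, y = 1.
Check: Q·(7, 1, 8) = (-42, -6, -48) = -6·(7, 1, 8).

7, 1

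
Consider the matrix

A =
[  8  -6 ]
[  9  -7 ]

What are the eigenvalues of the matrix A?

-1, 2

det(A - λI) = (8 - λ)(-7 - λ) - (-6)·(9) = λ^2 - λ - 2.
This factors as (λ + 1)·(λ - 2) = 0.
Eigenvalues: -1, 2.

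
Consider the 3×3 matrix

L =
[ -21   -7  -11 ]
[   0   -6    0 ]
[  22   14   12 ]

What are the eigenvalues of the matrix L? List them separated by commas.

-10, -6, 1

The characteristic polynomial is p(lambda) = det(lambda·I - L).
Expanding along the first row, p(lambda) = lambda^3 + 15·lambda^2 + 44·lambda - 60.
Since p(1) = 0, lambda = 1 is a root.
Dividing by (lambda - 1) leaves lambda^2 + 16·lambda + 60.
The quadratic factors as (lambda + 10)·(lambda + 6).
Eigenvalues: -10, -6, 1.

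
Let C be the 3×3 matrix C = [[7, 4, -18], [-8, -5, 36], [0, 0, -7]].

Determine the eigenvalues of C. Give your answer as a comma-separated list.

-7, -1, 3

Compute the characteristic polynomial p(t) = det(tI - C).
Cofactor expansion gives p(t) = t^3 + 5t^2 - 17t - 21.
Since p(-1) = 0, t = -1 is a root.
Dividing by (t + 1) leaves t^2 + 4t - 21.
The quadratic factors as (t + 7)·(t - 3).
Eigenvalues: -7, -1, 3.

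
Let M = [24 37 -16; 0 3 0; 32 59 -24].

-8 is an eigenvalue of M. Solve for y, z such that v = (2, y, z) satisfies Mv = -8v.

We need (M + 8I)v = 0.
M + 8I = [[32, 37, -16], [0, 11, 0], [32, 59, -16]].
Row 1: (32)·2 + (37)·y + (-16)·z = 0
Row 2: (0)·2 + (11)·y + (0)·z = 0
Row 3: (32)·2 + (59)·y + (-16)·z = 0
Solving gives y = 0, z = 4.
Check: M·(2, 0, 4) = (-16, 0, -32) = -8·(2, 0, 4).

0, 4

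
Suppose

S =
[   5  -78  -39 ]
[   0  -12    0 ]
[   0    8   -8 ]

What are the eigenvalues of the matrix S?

-12, -8, 5

The characteristic polynomial is p(μ) = det(μI - S).
Expanding along the first row, p(μ) = μ^3 + 15μ^2 - 4μ - 480.
Rational-root test: μ = 5 gives p(5) = 0.
Dividing by (μ - 5) leaves μ^2 + 20μ + 96.
The quadratic factors as (μ + 12)·(μ + 8).
Eigenvalues: -12, -8, 5.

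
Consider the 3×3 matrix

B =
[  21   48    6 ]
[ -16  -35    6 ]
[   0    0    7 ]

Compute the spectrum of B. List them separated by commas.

Compute the characteristic polynomial p(λ) = det(λI - B).
Expanding the 3×3 determinant: p(λ) = λ^3 + 7λ^2 - 65λ - 231.
Since p(7) = 0, λ = 7 is a root.
Factor out (λ - 7): p(λ) = (λ - 7)·(λ^2 + 14λ + 33).
The quadratic factors as (λ + 11)·(λ + 3).
Eigenvalues: -11, -3, 7.

-11, -3, 7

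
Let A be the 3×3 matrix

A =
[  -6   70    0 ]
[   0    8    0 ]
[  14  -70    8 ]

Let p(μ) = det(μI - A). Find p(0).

384

p(0) = det(0·I − A) = det(−A) = (−1)^3·det(A).
det(A) = -384, so p(0) = 384.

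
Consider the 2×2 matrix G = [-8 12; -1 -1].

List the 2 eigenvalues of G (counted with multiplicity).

-5, -4

det(G - tI) = (-8 - t)(-1 - t) - (12)·(-1) = t^2 + 9t + 20.
This factors as (t + 5)·(t + 4) = 0.
Eigenvalues: -5, -4.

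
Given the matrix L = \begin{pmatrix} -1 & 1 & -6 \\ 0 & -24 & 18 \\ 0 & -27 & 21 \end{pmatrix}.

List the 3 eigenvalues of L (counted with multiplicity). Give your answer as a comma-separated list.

-6, -1, 3

The characteristic polynomial is p(λ) = det(λI - L).
Expanding along the first row, p(λ) = λ^3 + 4λ^2 - 15λ - 18.
Rational-root test: λ = 3 gives p(3) = 0.
Factor out (λ - 3): p(λ) = (λ - 3)·(λ^2 + 7λ + 6).
The quadratic factors as (λ + 6)·(λ + 1).
Eigenvalues: -6, -1, 3.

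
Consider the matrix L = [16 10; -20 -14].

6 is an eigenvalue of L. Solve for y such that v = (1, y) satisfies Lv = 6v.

-1

We need (L - 6I)v = 0.
L - 6I = [[10, 10], [-20, -20]].
Row 1: (10)·1 + (10)·y = 0
Row 2: (-20)·1 + (-20)·y = 0
Solving gives y = -1.
Check: L·(1, -1) = (6, -6) = 6·(1, -1).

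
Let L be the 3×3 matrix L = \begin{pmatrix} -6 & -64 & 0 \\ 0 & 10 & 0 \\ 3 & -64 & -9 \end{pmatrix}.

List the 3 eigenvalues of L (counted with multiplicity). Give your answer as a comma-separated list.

The characteristic polynomial is p(λ) = det(λI - L).
Cofactor expansion gives p(λ) = λ^3 + 5λ^2 - 96λ - 540.
Rational-root test: λ = -6 gives p(-6) = 0.
Dividing by (λ + 6) leaves λ^2 - λ - 90.
The quadratic factors as (λ + 9)·(λ - 10).
Eigenvalues: -9, -6, 10.

-9, -6, 10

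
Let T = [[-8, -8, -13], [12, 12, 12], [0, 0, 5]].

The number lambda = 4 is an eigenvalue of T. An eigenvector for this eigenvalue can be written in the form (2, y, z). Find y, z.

-3, 0

We need (T - 4I)v = 0.
T - 4I = [[-12, -8, -13], [12, 8, 12], [0, 0, 1]].
Row 1: (-12)·2 + (-8)·y + (-13)·z = 0
Row 2: (12)·2 + (8)·y + (12)·z = 0
Row 3: (0)·2 + (0)·y + (1)·z = 0
Solving gives y = -3, z = 0.
Check: T·(2, -3, 0) = (8, -12, 0) = 4·(2, -3, 0).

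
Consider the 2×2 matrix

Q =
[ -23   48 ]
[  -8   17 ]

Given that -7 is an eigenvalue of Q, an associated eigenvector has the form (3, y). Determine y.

We need (Q + 7I)v = 0.
Q + 7I = [[-16, 48], [-8, 24]].
Row 1: (-16)·3 + (48)·y = 0
Row 2: (-8)·3 + (24)·y = 0
Solving gives y = 1.
Check: Q·(3, 1) = (-21, -7) = -7·(3, 1).

1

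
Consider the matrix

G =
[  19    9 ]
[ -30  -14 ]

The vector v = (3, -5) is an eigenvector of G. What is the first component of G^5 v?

3072

First find the eigenvalue: Gv = (12, -20) = 4·(3, -5), so λ = 4.
Then G^5 v = λ^5·v = 4^5·(3, -5) = 1024·(3, -5) = (3072, -5120).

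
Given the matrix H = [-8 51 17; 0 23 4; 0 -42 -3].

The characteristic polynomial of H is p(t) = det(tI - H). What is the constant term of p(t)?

p(t) = t^3 - 12t^2 - 61t + 792.
The constant term is 792.

792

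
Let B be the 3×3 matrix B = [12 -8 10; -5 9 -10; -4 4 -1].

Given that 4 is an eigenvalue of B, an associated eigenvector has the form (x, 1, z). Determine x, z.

We need (B - 4I)v = 0.
B - 4I = [[8, -8, 10], [-5, 5, -10], [-4, 4, -5]].
Row 1: (8)·x + (-8)·1 + (10)·z = 0
Row 2: (-5)·x + (5)·1 + (-10)·z = 0
Row 3: (-4)·x + (4)·1 + (-5)·z = 0
Solving gives x = 1, z = 0.
Check: B·(1, 1, 0) = (4, 4, 0) = 4·(1, 1, 0).

1, 0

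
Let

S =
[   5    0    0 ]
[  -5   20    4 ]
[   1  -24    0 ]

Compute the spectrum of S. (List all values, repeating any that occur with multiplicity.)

The characteristic polynomial is p(s) = det(sI - S).
Cofactor expansion gives p(s) = s^3 - 25s^2 + 196s - 480.
Try s = 12: p(12) = 0, so 12 is a root.
Factor out (s - 12): p(s) = (s - 12)·(s^2 - 13s + 40).
The quadratic factors as (s - 5)·(s - 8).
Eigenvalues: 5, 8, 12.

5, 8, 12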